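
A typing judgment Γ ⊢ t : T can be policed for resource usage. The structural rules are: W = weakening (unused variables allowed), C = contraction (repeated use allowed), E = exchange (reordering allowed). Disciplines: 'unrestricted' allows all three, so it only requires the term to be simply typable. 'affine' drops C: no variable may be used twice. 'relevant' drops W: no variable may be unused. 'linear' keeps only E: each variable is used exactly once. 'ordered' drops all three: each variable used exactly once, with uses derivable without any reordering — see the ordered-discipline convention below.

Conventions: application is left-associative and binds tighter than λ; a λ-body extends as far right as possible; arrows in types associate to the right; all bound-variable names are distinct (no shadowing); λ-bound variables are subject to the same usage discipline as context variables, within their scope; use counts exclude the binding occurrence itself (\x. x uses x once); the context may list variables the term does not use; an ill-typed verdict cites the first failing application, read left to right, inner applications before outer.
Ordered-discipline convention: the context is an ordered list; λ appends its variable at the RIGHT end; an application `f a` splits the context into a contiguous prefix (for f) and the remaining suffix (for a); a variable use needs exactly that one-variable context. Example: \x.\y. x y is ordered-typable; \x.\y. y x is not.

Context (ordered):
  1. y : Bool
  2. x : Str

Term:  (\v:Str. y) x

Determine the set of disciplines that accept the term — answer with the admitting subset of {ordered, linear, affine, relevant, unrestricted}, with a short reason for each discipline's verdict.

accepted by: affine, unrestricted
use counts: y: 1; x: 1; v [bound]: 0
left-to-right use order: y, x
typing: well-typed — term : Bool
ordered: ✗, v left unused
linear: ✗, v left unused
affine: ✓, at most one use each (y, x, v)
relevant: ✗, v left unused
unrestricted: ✓, type-checks (Bool) and nothing is barred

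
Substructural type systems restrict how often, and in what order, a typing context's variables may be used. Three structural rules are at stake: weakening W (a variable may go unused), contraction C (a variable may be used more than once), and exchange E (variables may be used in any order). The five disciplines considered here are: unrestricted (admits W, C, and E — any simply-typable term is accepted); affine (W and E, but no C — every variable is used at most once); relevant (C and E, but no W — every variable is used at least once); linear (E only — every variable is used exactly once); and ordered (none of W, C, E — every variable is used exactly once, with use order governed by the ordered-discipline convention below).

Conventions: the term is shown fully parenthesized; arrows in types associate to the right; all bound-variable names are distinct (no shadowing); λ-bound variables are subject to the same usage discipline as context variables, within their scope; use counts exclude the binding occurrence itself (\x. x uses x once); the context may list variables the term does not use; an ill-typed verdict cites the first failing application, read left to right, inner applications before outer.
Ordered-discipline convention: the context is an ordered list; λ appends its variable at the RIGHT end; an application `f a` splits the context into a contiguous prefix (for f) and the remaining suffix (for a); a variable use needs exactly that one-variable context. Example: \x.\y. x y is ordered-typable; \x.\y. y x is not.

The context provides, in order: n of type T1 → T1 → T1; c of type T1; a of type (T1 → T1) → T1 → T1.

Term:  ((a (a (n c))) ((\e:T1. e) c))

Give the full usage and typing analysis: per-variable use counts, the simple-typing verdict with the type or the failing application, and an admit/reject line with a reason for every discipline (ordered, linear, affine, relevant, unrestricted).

variable uses: n: 1; c: 2; a: 2; e (λ-bound): 1
uses in reading order: a, a, n, c, e, c
typing: ✓ — T1
ordered ✗ (c ×2, a ×2 used more than once (contraction))
linear ✗ (c ×2, a ×2 used more than once (contraction))
affine ✗ (c ×2, a ×2 used more than once (contraction))
relevant ✓ (every one of n, c, a, e appears)
unrestricted ✓ (well-typed at T1; no restrictions here)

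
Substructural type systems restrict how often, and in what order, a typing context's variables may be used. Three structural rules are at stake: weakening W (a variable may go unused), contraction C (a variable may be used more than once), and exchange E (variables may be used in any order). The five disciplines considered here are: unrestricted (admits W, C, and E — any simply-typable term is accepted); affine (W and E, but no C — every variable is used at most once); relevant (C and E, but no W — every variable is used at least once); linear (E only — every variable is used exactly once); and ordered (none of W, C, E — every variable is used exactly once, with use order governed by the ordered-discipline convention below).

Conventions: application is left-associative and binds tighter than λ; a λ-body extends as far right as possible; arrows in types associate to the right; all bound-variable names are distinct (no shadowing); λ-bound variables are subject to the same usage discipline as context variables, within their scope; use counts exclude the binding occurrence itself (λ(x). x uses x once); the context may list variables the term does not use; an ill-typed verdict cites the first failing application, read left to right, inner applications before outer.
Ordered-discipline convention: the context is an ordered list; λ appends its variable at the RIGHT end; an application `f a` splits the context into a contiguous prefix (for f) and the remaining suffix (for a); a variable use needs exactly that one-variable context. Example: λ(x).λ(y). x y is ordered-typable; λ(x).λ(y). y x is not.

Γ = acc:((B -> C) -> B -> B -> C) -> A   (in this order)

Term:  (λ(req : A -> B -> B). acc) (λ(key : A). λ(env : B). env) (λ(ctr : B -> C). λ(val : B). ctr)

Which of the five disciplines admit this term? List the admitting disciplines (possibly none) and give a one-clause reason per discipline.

admitted by: affine, unrestricted
usage: acc: 1, req (bound): 0, key (bound): 0, env (bound): 1, ctr (bound): 1, val (bound): 0
uses in reading order: acc, env, ctr
typing: well-typed at A
ordered: ✗, req, key, val left unused
linear: ✗, req, key, val left unused
affine: ✓, none of acc, req, key, env, ctr, val used more than once
relevant: ✗, req, key, val left unused
unrestricted: ✓, typability at A is all that's needed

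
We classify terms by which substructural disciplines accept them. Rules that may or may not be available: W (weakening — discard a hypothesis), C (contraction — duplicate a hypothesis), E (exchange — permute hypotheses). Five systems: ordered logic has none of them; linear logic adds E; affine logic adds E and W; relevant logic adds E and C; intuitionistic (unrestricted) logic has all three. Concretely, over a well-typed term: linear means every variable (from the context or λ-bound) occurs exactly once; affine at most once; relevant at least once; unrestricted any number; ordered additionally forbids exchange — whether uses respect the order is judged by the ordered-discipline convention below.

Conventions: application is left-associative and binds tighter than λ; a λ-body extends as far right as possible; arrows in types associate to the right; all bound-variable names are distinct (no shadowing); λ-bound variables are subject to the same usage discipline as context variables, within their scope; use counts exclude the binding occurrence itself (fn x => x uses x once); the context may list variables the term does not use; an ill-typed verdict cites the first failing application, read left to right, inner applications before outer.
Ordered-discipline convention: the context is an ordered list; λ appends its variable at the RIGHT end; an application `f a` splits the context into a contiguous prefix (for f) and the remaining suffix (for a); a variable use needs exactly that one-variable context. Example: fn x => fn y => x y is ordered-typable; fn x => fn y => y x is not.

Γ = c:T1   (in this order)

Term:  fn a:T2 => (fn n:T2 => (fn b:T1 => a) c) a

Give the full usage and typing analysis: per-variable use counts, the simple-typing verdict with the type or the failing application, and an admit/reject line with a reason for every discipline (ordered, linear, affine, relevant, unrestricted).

use counts: c: 1, a (λ-bound): 2, n (λ-bound): 0, b (λ-bound): 0
left-to-right use order: a, c, a
typing: the term checks, with type T2 -> T2
ordered ✗ (needs contraction — a ×2; n, b left unused)
linear ✗ (needs contraction — a ×2; n, b left unused)
affine ✗ (needs contraction — a ×2)
relevant ✗ (n, b left unused)
unrestricted ✓ (typability at T2 -> T2 is all that's needed)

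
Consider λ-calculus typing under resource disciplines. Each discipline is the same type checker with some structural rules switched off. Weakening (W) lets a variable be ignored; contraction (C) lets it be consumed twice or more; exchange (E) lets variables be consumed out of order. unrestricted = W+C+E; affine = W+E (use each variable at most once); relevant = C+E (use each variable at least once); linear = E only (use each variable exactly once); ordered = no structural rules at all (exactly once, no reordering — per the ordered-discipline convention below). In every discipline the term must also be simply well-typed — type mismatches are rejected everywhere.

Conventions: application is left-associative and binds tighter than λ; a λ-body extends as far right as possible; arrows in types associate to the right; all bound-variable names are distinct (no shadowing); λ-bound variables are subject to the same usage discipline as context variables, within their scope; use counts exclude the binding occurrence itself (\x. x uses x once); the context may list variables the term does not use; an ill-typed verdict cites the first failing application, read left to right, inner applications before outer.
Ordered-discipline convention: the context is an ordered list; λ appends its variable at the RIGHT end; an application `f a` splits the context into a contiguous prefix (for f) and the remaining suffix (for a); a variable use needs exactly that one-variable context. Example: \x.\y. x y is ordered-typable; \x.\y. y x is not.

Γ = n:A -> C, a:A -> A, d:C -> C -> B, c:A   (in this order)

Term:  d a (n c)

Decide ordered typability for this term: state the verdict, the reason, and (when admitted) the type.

no — fails simple typing
variable uses: n: 1×, a: 1×, d: 1×, c: 1×
use order (left to right): d, a, n, c
typing: ill-typed: argument of type A -> A where C is required
across the five disciplines: ordered ✗ · linear ✗ · affine ✗ · relevant ✗ · unrestricted ✗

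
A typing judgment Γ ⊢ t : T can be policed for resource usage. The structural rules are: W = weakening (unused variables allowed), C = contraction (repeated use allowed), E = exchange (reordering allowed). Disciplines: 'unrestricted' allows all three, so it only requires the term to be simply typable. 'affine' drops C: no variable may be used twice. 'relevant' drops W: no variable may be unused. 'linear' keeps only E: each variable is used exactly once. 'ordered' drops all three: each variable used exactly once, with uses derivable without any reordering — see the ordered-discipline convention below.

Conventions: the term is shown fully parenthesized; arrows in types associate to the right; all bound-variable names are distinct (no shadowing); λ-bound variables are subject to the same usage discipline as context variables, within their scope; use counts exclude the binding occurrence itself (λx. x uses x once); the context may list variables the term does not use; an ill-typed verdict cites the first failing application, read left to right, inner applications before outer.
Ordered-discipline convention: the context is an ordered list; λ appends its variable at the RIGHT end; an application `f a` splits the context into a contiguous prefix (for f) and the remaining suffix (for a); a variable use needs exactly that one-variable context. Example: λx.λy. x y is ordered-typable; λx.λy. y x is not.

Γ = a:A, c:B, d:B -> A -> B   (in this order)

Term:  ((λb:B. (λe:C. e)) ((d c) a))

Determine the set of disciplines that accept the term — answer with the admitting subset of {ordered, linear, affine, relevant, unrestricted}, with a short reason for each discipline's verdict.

admitted in: affine, unrestricted
use counts: a: 1, c: 1, d: 1, b [bound]: 0, e [bound]: 1
left-to-right use order: e, d, c, a
typing: ✓ — C -> C
ordered ✗ (b left unused)
linear ✗ (b left unused)
affine ✓ (a, c, d, b, e: no repeats, contraction unneeded)
relevant ✗ (b left unused)
unrestricted ✓ (typability at C -> C is all that's needed)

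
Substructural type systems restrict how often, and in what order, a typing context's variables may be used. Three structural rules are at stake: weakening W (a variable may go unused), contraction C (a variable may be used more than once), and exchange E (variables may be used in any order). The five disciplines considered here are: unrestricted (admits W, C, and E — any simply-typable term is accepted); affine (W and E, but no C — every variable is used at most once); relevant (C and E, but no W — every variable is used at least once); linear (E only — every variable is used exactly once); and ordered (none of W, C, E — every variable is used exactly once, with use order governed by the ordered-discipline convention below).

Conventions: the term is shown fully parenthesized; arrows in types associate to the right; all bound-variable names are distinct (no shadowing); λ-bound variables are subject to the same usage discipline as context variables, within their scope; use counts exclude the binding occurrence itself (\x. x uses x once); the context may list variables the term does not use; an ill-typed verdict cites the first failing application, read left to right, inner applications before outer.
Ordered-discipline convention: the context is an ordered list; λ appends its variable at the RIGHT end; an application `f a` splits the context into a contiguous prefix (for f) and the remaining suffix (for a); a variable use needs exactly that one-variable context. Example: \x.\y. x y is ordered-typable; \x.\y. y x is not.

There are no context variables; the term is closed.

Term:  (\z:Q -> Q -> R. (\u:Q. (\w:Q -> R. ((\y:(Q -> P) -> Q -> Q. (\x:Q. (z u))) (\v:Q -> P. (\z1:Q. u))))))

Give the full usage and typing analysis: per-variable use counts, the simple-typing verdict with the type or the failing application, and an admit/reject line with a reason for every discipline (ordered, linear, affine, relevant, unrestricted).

counts: z [bound]=1; u [bound]=2; w [bound]=0; y [bound]=0; x [bound]=0; v [bound]=0; z1 [bound]=0
use order (left to right): z, u, u
typing: well-typed at (Q -> Q -> R) -> Q -> (Q -> R) -> Q -> Q -> R
ordered: ✗, repeated use of u ×2; w, y, x, v, z1 left unused
linear: ✗, repeated use of u ×2; w, y, x, v, z1 left unused
affine: ✗, repeated use of u ×2
relevant: ✗, w, y, x, v, z1 left unused
unrestricted: ✓, type-checks ((Q -> Q -> R) -> Q -> (Q -> R) -> Q -> Q -> R) and nothing is barred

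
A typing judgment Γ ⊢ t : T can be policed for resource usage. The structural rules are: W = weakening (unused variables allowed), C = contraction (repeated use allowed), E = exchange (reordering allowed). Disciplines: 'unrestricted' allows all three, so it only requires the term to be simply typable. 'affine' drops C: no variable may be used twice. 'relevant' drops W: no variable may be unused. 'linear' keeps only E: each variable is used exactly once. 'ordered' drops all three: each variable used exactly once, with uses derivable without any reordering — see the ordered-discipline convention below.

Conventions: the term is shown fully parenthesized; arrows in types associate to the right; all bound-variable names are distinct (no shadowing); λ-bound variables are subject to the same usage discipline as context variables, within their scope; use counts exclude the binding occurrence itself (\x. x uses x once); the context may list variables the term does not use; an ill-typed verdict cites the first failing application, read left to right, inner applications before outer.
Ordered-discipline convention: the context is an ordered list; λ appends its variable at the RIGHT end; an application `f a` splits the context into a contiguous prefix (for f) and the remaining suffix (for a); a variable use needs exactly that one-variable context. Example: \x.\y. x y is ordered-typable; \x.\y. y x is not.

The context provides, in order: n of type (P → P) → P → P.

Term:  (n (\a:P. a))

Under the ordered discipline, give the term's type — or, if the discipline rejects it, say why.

term : P → P
variable uses: n: 1, a [bound]: 1
uses in reading order: n, a
typing: well-typed — term : P → P
per-discipline verdicts: ordered ✓, linear ✓, affine ✓, relevant ✓, unrestricted ✓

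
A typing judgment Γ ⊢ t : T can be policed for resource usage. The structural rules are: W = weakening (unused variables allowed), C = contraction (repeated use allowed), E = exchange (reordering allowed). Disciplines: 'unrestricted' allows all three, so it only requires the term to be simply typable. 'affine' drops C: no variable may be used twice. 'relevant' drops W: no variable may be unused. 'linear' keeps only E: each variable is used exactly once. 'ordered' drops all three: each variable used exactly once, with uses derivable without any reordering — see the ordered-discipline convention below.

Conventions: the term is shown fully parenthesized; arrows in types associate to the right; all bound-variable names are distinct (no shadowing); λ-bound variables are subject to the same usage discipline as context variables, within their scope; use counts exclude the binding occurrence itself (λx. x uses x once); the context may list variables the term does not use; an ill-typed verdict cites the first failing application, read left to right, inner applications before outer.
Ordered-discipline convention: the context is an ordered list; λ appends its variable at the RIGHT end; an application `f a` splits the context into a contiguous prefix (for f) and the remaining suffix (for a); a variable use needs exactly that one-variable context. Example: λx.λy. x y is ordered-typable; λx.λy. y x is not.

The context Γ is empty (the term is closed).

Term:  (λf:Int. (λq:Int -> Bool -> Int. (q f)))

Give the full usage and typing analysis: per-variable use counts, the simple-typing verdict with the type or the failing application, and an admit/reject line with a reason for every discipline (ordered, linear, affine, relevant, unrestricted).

counts: f (λ-bound): 1×, q (λ-bound): 1×
use order (left to right): q, f
typing: well-typed at Int -> (Int -> Bool -> Int) -> Bool -> Int
ordered ✗ (no contiguous prefix/suffix split fits q, f)
linear ✓ (single use per variable (f, q))
affine ✓ (at most one use each (f, q))
relevant ✓ (none of f, q goes unused)
unrestricted ✓ (type-checks (Int -> (Int -> Bool -> Int) -> Bool -> Int) and nothing is barred)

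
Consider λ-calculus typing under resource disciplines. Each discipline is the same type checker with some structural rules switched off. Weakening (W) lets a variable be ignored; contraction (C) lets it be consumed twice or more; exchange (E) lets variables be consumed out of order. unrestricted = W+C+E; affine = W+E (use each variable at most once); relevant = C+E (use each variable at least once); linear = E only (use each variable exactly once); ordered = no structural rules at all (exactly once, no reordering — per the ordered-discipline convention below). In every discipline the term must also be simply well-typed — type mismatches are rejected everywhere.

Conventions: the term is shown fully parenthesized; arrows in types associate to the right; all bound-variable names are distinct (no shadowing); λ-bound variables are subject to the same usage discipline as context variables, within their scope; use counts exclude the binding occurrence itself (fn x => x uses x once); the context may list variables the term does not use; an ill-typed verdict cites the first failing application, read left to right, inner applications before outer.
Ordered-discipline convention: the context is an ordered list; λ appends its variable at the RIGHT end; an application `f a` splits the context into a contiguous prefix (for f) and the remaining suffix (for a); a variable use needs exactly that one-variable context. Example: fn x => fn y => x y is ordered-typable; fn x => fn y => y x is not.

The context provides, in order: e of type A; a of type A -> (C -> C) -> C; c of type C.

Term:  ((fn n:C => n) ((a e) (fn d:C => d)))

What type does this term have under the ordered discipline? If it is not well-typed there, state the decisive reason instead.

not well-typed under ordered — needs weakening: c unused
variable uses: e ×1, a ×1, c ×0, n (λ-bound) ×1, d (λ-bound) ×1
use order (left to right): n, a, e, d
typing: well-typed at C
across the five disciplines: ordered ✗ · linear ✗ · affine ✓ · relevant ✗ · unrestricted ✓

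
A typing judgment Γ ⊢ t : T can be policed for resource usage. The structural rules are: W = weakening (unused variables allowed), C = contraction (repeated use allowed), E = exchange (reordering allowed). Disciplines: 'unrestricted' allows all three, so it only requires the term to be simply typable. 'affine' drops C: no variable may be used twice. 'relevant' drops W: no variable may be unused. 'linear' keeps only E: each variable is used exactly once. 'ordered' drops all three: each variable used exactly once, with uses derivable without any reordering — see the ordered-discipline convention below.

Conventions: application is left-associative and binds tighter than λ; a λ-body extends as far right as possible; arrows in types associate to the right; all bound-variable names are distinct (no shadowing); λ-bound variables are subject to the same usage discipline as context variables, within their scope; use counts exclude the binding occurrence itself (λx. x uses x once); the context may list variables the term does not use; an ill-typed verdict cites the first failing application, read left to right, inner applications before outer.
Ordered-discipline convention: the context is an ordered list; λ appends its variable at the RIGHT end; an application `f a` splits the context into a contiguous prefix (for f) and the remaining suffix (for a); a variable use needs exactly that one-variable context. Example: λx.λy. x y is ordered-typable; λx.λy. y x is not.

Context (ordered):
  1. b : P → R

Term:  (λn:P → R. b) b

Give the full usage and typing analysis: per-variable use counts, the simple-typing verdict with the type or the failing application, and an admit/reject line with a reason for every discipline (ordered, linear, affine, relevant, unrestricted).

variable uses: b ×2; n (bound) ×0
use order (left to right): b, b
typing: well-typed at P → R
ordered: ✗, needs contraction — b ×2; n left unused
linear: ✗, needs contraction — b ×2; n left unused
affine: ✗, needs contraction — b ×2
relevant: ✗, n left unused
unrestricted: ✓, simply typable at P → R; W, C, E all held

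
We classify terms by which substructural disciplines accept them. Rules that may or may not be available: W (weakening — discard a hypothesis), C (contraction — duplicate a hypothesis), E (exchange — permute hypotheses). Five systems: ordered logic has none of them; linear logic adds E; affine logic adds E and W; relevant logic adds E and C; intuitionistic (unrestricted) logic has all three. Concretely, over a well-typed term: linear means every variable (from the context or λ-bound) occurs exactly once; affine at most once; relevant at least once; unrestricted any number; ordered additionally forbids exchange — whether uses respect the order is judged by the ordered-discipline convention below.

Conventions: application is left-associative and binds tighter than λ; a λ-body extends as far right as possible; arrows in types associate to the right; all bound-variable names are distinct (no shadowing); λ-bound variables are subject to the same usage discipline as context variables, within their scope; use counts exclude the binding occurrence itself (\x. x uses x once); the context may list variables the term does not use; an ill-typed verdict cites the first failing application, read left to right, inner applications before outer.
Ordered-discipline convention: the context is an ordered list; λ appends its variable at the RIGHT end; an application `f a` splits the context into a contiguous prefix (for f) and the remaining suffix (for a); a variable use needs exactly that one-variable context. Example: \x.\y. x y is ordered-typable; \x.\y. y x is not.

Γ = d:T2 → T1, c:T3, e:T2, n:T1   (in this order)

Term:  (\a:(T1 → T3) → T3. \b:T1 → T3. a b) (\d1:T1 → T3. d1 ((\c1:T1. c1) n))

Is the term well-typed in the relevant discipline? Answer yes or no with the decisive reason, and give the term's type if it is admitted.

no — d, c, e never used (weakening)
usage: d: 0, c: 0, e: 0, n: 1, a [bound]: 1, b [bound]: 1, d1 [bound]: 1, c1 [bound]: 1
order of uses: a, b, d1, c1, n
typing: the term checks, with type (T1 → T3) → T3
all disciplines: ordered ✗ · linear ✗ · affine ✓ · relevant ✗ · unrestricted ✓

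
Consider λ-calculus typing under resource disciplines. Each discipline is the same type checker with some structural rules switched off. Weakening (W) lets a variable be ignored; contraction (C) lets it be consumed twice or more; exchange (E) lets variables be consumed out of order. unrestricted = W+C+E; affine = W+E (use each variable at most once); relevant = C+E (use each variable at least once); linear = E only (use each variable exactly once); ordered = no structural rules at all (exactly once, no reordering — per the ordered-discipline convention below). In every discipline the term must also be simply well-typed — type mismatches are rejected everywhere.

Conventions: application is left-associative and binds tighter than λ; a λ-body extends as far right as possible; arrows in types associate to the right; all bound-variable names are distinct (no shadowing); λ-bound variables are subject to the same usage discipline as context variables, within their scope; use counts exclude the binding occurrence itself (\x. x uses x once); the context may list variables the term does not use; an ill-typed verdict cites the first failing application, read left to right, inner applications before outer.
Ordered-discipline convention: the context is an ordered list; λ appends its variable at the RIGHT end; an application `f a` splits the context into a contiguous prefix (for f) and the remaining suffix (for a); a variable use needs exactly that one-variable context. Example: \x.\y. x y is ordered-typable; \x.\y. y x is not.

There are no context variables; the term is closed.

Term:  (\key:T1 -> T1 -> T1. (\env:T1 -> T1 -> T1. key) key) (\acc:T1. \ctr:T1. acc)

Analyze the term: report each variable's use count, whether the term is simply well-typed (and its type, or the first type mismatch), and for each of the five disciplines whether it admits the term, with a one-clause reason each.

variable uses: key (λ-bound) ×2, env (λ-bound) ×0, acc (λ-bound) ×1, ctr (λ-bound) ×0
left-to-right use order: key, key, acc
typing: well-typed — term : T1 -> T1 -> T1
ordered ✗ (repeated use of key ×2; needs weakening: env, ctr unused)
linear ✗ (repeated use of key ×2; needs weakening: env, ctr unused)
affine ✗ (repeated use of key ×2)
relevant ✗ (needs weakening: env, ctr unused)
unrestricted ✓ (typability at T1 -> T1 -> T1 is all that's needed)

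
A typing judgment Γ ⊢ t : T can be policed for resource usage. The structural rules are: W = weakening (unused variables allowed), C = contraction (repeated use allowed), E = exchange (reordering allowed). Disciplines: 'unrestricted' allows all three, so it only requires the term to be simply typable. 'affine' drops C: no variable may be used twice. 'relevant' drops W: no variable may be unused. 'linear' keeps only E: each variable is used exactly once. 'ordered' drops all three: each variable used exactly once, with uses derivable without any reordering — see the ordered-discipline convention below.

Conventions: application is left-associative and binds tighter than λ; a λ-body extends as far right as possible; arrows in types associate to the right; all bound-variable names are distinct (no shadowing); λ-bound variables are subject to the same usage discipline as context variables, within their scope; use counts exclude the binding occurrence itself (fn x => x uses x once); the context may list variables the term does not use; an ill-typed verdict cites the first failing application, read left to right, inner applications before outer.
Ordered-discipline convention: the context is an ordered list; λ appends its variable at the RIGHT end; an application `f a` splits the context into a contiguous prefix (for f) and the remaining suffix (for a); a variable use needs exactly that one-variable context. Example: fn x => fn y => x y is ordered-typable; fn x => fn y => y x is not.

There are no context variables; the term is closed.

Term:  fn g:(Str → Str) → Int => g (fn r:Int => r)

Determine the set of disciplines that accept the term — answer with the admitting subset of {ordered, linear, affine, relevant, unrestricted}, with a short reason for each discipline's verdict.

accepted by: none
use counts: g (bound) ×1, r (bound) ×1
order of uses: g, r
typing: ill-typed: an argument Int → Int mismatches the expected Str → Str
ordered: ✗, a type mismatch blocks all five
linear: ✗, the type mismatch rejects it
affine: ✗, not simply typable
relevant: ✗, fails simple typing
unrestricted: ✗, a type mismatch blocks all five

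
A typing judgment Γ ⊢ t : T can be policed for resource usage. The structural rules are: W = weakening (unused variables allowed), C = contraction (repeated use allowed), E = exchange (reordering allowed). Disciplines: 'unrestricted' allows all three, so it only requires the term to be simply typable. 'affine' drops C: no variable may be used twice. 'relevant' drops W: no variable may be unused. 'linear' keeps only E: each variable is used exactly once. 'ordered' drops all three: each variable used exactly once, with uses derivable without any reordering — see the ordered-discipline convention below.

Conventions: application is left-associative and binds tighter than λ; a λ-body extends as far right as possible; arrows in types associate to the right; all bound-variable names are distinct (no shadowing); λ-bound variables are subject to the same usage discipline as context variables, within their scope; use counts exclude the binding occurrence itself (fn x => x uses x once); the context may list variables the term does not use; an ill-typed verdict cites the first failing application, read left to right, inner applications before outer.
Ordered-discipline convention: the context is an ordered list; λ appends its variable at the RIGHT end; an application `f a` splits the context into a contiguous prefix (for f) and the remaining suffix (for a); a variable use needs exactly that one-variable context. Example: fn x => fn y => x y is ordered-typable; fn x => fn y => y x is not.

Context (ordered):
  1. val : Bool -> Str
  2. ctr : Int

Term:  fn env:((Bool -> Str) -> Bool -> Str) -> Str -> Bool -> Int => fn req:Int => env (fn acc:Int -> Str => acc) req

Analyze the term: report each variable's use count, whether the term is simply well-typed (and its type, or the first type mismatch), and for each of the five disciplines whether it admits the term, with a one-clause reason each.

counts: val=0; ctr=0; env (λ-bound)=1; req (λ-bound)=1; acc (λ-bound)=1
use order (left to right): env, acc, req
typing: ill-typed: an argument (Int -> Str) -> Int -> Str mismatches the expected (Bool -> Str) -> Bool -> Str
ordered: ✗ — the type mismatch rejects it
linear: ✗ — not simply typable
affine: ✗ — fails simple typing
relevant: ✗ — a type mismatch blocks all five
unrestricted: ✗ — the type mismatch rejects it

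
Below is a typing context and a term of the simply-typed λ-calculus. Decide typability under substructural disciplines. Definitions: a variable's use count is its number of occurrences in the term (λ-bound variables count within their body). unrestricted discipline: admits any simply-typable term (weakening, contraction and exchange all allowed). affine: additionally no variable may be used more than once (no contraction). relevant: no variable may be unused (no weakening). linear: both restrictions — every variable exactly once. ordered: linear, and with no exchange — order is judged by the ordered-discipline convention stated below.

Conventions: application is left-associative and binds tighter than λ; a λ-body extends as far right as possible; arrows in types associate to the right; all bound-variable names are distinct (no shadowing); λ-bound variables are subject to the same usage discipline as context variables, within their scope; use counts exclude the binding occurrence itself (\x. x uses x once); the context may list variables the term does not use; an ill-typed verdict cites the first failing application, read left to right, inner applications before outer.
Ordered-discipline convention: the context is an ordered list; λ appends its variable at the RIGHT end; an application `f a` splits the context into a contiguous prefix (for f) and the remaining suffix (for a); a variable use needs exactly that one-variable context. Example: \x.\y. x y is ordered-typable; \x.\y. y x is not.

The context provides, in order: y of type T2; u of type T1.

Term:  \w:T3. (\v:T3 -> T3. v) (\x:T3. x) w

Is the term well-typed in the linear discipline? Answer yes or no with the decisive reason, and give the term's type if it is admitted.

no — needs weakening: y, u unused
variable uses: y ×0; u ×0; w (λ-bound) ×1; v (λ-bound) ×1; x (λ-bound) ×1
order of uses: v, x, w
typing: ✓ — T3 -> T3
summary: ordered ✗, linear ✗, affine ✓, relevant ✗, unrestricted ✓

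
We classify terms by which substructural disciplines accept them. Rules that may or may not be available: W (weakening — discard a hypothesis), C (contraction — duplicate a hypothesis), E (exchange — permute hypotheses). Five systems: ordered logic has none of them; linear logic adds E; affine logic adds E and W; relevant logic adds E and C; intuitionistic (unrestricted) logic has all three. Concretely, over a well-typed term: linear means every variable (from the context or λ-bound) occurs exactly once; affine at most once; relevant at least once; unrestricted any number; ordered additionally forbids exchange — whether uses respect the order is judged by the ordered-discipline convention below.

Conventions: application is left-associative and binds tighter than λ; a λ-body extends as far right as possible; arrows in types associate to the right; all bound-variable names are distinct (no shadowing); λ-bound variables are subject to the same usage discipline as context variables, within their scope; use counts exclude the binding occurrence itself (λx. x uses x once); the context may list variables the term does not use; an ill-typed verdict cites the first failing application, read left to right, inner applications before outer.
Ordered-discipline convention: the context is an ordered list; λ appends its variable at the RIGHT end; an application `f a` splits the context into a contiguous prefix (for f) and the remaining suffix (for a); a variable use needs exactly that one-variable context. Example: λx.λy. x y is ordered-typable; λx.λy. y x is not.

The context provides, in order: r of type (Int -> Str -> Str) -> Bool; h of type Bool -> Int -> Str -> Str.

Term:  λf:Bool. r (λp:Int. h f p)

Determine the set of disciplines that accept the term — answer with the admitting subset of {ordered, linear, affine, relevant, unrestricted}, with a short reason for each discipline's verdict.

admitted in: ordered, linear, affine, relevant, unrestricted
usage: r: 1×; h: 1×; f [bound]: 1×; p [bound]: 1×
use order (left to right): r, h, f, p
typing: the term checks, with type Bool -> Bool
ordered ✓ (r, h, f, p once each; derivable with no W/C/E)
linear ✓ (r, h, f, p: one use apiece)
affine ✓ (at most one use each (r, h, f, p))
relevant ✓ (every one of r, h, f, p appears)
unrestricted ✓ (simply typable at Bool -> Bool; W, C, E all held)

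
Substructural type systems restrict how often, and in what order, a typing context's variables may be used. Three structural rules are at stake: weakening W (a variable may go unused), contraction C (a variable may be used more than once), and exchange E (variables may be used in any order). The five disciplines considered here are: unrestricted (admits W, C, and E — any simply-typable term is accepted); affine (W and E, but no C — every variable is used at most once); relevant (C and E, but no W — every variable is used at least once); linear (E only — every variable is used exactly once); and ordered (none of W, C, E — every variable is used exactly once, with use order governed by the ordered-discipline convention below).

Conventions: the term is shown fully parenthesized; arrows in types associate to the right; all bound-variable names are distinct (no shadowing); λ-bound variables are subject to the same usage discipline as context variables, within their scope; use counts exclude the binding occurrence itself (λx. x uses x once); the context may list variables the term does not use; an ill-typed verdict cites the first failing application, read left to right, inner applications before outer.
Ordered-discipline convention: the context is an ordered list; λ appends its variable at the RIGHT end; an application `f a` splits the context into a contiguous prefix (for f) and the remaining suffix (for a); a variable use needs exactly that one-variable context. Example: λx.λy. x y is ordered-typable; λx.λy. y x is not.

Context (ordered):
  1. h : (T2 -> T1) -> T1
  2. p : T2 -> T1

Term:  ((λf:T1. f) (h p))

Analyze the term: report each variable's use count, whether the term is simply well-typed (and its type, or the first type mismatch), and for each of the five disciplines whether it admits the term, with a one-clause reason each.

use counts: h: 1×; p: 1×; f (bound): 1×
use order (left to right): f, h, p
typing: well-typed — term : T1
ordered ✓ (h, p, f once each; derivable with no W/C/E)
linear ✓ (exactly-once usage across h, p, f)
affine ✓ (h, p, f: no repeats, contraction unneeded)
relevant ✓ (at least one use each (h, p, f))
unrestricted ✓ (simply typable at T1; W, C, E all held)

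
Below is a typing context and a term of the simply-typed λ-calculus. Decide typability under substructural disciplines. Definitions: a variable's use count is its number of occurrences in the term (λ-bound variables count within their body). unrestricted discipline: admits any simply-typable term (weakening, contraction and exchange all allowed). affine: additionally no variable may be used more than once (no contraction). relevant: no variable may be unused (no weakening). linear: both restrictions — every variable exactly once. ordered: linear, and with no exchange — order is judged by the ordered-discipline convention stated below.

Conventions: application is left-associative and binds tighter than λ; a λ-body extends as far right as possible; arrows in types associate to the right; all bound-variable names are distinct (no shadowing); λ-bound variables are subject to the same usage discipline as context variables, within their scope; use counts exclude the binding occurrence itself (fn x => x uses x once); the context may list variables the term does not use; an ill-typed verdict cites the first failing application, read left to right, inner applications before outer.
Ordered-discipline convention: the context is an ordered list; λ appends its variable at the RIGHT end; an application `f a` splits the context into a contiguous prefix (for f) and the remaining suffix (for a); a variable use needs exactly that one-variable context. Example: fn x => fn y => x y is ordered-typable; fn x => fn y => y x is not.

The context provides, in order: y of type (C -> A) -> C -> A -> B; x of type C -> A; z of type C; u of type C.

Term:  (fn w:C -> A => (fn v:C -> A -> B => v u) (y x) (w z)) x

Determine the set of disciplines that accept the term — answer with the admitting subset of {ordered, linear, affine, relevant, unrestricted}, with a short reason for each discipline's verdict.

admitting disciplines: relevant, unrestricted
variable uses: y: 1, x: 2, z: 1, u: 1, w [bound]: 1, v [bound]: 1
uses in reading order: v, u, y, x, w, z, x
typing: the term checks, with type B
ordered: ✗, needs contraction — x ×2
linear: ✗, needs contraction — x ×2
affine: ✗, needs contraction — x ×2
relevant: ✓, none of y, x, z, u, w, v goes unused
unrestricted: ✓, well-typed at B; no restrictions here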